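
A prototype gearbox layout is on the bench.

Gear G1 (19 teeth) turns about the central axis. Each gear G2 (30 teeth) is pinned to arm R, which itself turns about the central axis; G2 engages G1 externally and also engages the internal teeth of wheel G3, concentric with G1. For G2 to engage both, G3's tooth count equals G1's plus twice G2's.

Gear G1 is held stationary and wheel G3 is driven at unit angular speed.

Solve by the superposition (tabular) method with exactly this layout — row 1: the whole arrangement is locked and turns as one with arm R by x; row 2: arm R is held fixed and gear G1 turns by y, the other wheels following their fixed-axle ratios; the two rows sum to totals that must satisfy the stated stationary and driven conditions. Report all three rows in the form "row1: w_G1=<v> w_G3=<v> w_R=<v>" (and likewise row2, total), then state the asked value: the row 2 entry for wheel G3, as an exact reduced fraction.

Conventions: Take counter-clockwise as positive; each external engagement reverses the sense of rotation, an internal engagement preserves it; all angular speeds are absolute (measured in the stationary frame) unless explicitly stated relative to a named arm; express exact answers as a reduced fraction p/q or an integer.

row1: w_G1=79/98 w_G3=79/98 w_R=79/98
row2: w_G1=-79/98 w_G3=19/98 w_R=0
total: w_G1=0 w_G3=1 w_R=79/98
asked value: 19/98

recognized (axles ride arm R): planetary set, 19/30/79 teeth
row 1 — lock + rotate with arm: ω_sun = ω_ring = ω_arm = x
row 2 — arm fixed, fixed-axis ratios: sun y, ring −(19/79)·y, arm 0
boundary: total ω_sun = x + y = 0 and total ω_ring = x − (19/79)·y = 1  ⇒  y = -79/98, x = 79/98
row 2 ring = −(19/79)·(-79/98) = 19/98
totals (row 1 + row 2): sun 79/98 + (-79/98) = 0, ring 79/98 + 19/98 = 1, arm 79/98 + 0 = 79/98
asked cell (row2, ring) = 19/98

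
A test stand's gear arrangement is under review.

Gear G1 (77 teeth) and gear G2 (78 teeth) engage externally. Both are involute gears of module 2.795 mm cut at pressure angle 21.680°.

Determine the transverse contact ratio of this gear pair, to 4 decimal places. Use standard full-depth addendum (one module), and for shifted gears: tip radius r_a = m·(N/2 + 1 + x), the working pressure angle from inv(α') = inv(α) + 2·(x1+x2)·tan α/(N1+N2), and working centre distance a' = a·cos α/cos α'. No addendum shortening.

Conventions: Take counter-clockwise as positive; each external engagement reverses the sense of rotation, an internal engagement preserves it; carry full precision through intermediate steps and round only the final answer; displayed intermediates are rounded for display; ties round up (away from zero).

class = single-mesh tooth geometry [involute pair 77T × 78T, m = 2.795]
base radii: r_b1 = 99.995516, r_b2 = 101.294159
tip radii: r_a1 = 110.402500, r_a2 = 111.800000
no profile shift: α' = α, a' = a
action lengths: √(r_a1²−r_b1²) = 46.793257, √(r_a2²−r_b2²) = 47.315256
base pitch p_b = π·m·cos α = 8.159615
CR = (46.793257 + 47.315256 − 216.612500·sin 21.68000°)/8.159615 = 1.726430
contact ratio ≈ 1.7264

1.7264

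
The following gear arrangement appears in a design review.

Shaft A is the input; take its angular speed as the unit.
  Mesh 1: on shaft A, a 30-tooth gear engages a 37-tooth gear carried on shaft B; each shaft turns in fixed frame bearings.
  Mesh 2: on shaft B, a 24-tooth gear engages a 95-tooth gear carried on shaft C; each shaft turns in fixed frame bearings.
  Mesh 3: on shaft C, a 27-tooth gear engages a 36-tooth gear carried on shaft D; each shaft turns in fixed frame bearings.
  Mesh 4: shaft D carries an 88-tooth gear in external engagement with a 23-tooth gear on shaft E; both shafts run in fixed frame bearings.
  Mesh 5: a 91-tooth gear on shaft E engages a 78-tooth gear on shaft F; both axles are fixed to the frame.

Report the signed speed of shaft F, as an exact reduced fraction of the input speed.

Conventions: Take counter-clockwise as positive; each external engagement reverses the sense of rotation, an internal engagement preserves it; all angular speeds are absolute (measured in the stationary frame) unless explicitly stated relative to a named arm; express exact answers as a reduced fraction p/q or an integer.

-11088/16169

5-mesh fixed-axis compound train (all bearings frame-fixed)
mesh 1 [30T→37T]: |ω|/ω_in = 1×30/37 = 30/37, sense flips to −
mesh 2 [24T→95T]: |ω|/ω_in = (30/37)×24/95 = 144/703, sense flips to +
mesh 3 [27T→36T]: |ω|/ω_in = (144/703)×27/36 = 108/703, sense flips to −
mesh 4 [88T→23T]: |ω|/ω_in = (108/703)×88/23 = 9504/16169, sense flips to +
mesh 5 [91T→78T]: |ω|/ω_in = (9504/16169)×91/78 = 11088/16169, sense flips to −
signed output speed (× input speed) = -11088/16169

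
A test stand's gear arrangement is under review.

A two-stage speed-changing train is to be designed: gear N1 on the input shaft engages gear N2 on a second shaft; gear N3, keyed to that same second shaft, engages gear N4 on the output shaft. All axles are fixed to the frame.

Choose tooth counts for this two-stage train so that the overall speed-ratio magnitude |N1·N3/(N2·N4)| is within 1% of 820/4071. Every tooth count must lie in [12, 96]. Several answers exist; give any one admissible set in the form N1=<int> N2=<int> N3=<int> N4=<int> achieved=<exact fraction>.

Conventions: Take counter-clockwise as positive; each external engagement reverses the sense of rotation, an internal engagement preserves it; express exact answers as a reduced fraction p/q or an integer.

N1=20 N2=59 N3=41 N4=69 achieved=820/4071

topology: fixed-axis compound train — 2 stages, target 820/4071
target = 820/4071 in lowest terms: an exact hit needs N1·N3 = k·820 and N2·N4 = k·4071 for one integer k, every count in [12, 96]; additionally prefer no 1:1 stage (N1 ≠ N2, N3 ≠ N4)
k = 1: N1·N3 = 820 = 20·41, N2·N4 = 4071 = 59·69
achieved = 20·41/(59·69) = 820/4071; |achieved − target| = 0 ≤ 41/20355 ✓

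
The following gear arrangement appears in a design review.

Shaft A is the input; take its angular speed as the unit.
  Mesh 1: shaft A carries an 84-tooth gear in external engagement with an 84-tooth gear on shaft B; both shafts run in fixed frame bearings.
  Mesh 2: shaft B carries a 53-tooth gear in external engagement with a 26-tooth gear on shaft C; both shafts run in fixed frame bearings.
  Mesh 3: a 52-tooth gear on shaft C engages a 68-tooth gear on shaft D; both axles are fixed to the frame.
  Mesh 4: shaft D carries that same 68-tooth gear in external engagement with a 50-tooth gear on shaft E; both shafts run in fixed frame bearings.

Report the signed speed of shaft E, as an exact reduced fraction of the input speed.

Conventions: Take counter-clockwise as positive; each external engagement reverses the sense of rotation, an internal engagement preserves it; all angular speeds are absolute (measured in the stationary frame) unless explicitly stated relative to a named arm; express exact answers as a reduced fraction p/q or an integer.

53/25

4-mesh fixed-axis compound train (all bearings frame-fixed)
mesh 1 [84T→84T]: |ω|/ω_in = 1×84/84 = 1, sense flips to −
mesh 2 [53T→26T]: |ω|/ω_in = 1×53/26 = 53/26, sense flips to +
mesh 3 [52T→68T]: |ω|/ω_in = (53/26)×52/68 = 53/34, sense flips to −
mesh 4 [68T→50T]: |ω|/ω_in = (53/34)×68/50 = 53/25, sense flips to +
signed output speed (× input speed) = 53/25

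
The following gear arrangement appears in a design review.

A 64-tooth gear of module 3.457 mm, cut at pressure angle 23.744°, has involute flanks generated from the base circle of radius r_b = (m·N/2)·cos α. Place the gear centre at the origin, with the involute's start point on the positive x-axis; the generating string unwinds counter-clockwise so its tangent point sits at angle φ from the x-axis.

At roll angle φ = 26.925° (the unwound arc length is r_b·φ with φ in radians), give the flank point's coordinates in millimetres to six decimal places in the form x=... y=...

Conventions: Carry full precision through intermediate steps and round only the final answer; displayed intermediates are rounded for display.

class = single-mesh tooth geometry [base-circle involute, m = 3.457, 64T]
pitch radius r_p = m·N/2 = 3.457·64/2 = 110.624000
base radius r_b = r_p·cos α = 110.624000·cos 23.744° = 101.260082
roll angle φ = 26.925° = 0.46992990 rad
x = r_b·(cos φ + φ·sin φ) = 111.831176
y = r_b·(sin φ − φ·cos φ) = 3.426061

x=111.831176 y=3.426061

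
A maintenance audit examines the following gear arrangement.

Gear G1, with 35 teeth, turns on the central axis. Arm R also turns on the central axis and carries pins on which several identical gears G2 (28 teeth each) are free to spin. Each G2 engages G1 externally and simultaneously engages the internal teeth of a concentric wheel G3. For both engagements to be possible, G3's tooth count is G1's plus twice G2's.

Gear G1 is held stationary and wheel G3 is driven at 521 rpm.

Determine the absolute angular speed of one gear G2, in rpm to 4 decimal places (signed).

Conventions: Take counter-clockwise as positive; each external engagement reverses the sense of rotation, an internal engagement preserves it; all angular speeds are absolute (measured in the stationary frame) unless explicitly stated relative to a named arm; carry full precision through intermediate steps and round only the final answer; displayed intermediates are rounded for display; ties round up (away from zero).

topology: planetary set — G1 35T / G2 28T / G3 91T, arm = carrier (Willis)
normalise by the input: solve with ω_ring = 1, then scale by 521 rpm
ring teeth: 35 + 2·28 = 91
35(ω_sun−ω_arm) = −91(ω_ring−ω_arm),  ω_sun = 0, ω_ring = 1
35(0−ω_arm) = −91(1−ω_arm)  ⇒  126·ω_arm = 91  ⇒  ω_arm = 13/18
sun–planet mesh: 35·(0−13/18) = −28·(ω_p−ω_arm)  ⇒  ω_p−ω_arm = 65/72
ω_p = 13/18 + 65/72 = 13/8
scale: ω_p = 13/8 × 521 rpm = +846.6250 rpm

+846.6250 rpm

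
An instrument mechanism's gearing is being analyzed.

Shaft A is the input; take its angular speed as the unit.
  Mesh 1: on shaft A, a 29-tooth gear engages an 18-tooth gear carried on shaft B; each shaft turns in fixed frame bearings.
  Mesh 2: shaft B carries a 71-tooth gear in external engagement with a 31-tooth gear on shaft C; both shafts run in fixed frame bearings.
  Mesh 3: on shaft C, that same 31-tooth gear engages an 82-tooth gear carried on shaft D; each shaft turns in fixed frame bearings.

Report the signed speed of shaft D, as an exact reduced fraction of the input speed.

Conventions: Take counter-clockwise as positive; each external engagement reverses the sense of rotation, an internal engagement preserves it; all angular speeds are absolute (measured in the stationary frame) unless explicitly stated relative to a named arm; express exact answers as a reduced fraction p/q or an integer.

3-mesh fixed-axis compound train (all bearings frame-fixed)
mesh 1 [29T→18T]: |ω|/ω_in = 1×29/18 = 29/18, sense flips to −
mesh 2 [71T→31T]: |ω|/ω_in = (29/18)×71/31 = 2059/558, sense flips to +
mesh 3 [31T→82T]: |ω|/ω_in = (2059/558)×31/82 = 2059/1476, sense flips to −
signed output speed (× input speed) = -2059/1476

-2059/1476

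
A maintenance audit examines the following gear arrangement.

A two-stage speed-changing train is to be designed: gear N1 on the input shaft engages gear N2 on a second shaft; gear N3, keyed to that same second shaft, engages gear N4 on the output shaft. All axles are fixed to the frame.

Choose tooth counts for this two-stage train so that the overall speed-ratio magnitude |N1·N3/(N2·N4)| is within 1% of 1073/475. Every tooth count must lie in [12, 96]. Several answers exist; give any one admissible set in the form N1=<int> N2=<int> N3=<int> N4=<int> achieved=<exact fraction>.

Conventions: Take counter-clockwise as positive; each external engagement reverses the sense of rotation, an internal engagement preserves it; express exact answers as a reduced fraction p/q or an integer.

class = fixed-axis compound train [2-stage, 1073/475 wanted]
target = 1073/475 in lowest terms: an exact hit needs N1·N3 = k·1073 and N2·N4 = k·475 for one integer k, every count in [12, 96]; additionally prefer no 1:1 stage (N1 ≠ N2, N3 ≠ N4)
k = 1: N1·N3 = 1073 = 29·37, N2·N4 = 475 = 19·25
achieved = 29·37/(19·25) = 1073/475; |achieved − target| = 0 ≤ 1073/47500 ✓

N1=29 N2=19 N3=37 N4=25 achieved=1073/475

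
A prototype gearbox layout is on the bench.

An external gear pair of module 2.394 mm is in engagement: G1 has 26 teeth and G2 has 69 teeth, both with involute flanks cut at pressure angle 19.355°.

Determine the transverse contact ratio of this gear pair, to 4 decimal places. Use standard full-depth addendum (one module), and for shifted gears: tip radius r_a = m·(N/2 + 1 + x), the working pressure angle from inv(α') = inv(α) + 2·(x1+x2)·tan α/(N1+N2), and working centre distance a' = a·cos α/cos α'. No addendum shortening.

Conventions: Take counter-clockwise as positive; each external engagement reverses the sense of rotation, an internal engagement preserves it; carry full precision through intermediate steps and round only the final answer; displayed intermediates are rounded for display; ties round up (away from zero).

1.7462

topology: single-mesh involute geometry — m = 2.394, 26T/69T pair
base radii: r_b1 = 29.363086, r_b2 = 77.925112
tip radii: r_a1 = 33.516000, r_a2 = 84.987000
no profile shift: α' = α, a' = a
action lengths: √(r_a1²−r_b1²) = 16.159563, √(r_a2²−r_b2²) = 33.918537
base pitch p_b = π·m·cos α = 7.095912
CR = (16.159563 + 33.918537 − 113.715000·sin 19.35500°)/7.095912 = 1.746167
contact ratio ≈ 1.7462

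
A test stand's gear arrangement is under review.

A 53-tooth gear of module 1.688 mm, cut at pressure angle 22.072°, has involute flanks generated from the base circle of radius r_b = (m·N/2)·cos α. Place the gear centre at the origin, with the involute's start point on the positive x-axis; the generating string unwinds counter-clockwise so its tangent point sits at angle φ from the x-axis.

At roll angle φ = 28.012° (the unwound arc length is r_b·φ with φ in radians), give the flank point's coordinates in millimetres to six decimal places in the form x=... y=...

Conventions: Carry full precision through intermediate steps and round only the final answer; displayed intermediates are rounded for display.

x=46.115791 y=1.576486

recognized (one wheel, involute flank): single-mesh tooth geometry, m = 1.688, N = 53
pitch radius r_p = m·N/2 = 1.688·53/2 = 44.732000
base radius r_b = r_p·cos α = 44.732000·cos 22.072° = 41.453698
roll angle φ = 28.012° = 0.48890163 rad
x = r_b·(cos φ + φ·sin φ) = 46.115791
y = r_b·(sin φ − φ·cos φ) = 1.576486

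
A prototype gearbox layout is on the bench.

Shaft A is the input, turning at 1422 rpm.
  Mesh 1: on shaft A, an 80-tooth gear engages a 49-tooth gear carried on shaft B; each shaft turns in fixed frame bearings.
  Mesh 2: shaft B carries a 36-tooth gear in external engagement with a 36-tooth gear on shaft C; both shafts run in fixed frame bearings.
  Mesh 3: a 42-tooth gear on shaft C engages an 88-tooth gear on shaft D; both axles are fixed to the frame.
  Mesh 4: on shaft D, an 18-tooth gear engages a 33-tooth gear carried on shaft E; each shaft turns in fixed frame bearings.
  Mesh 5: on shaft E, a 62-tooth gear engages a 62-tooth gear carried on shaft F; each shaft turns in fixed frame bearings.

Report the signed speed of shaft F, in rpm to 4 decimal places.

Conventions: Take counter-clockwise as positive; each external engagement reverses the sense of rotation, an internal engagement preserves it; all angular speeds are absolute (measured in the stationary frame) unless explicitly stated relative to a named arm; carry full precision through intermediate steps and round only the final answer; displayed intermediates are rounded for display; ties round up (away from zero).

-604.3920 rpm

topology: fixed-axis compound train — 5 meshes, A→F
mesh 1 [80T→49T]: ω = 1422.0000×80/49 = 2321.6327 rpm, sense flips to −
mesh 2 [36T→36T]: ω = 2321.6327×36/36 = 2321.6327 rpm, sense flips to +
mesh 3 [42T→88T]: ω = 2321.6327×42/88 = 1108.0519 rpm, sense flips to −
mesh 4 [18T→33T]: ω = 1108.0519×18/33 = 604.3920 rpm, sense flips to +
mesh 5 [62T→62T]: ω = 604.3920×62/62 = 604.3920 rpm, sense flips to −
signed output speed = -604.3920 rpm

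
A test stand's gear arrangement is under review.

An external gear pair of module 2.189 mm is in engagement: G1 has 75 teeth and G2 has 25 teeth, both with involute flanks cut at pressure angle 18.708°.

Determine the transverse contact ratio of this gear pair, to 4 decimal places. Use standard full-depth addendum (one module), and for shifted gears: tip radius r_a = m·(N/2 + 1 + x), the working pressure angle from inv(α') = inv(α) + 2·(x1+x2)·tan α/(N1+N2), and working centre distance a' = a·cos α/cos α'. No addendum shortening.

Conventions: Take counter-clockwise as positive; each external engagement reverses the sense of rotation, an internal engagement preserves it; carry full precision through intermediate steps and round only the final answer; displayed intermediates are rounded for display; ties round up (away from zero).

single-mesh involute tooth geometry (75T engaging 25T at module 2.189)
base radii: r_b1 = 77.750448, r_b2 = 25.916816
tip radii: r_a1 = 84.276500, r_a2 = 29.551500
no profile shift: α' = α, a' = a
action lengths: √(r_a1²−r_b1²) = 32.517630, √(r_a2²−r_b2²) = 14.198936
base pitch p_b = π·m·cos α = 6.513606
CR = (32.517630 + 14.198936 − 109.450000·sin 18.70800°)/6.513606 = 1.782576
contact ratio ≈ 1.7826

1.7826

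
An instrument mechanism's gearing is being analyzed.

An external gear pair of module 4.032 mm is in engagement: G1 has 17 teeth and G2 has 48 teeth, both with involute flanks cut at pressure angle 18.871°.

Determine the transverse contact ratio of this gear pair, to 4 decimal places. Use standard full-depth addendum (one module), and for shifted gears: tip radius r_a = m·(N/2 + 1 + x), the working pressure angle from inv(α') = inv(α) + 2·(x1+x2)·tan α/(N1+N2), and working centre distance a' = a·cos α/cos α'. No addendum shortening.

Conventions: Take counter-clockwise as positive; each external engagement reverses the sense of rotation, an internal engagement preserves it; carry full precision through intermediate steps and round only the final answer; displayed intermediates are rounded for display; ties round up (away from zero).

1.6807

single-mesh involute tooth geometry (17T engaging 48T at module 4.032)
base radii: r_b1 = 32.429852, r_b2 = 91.566641
tip radii: r_a1 = 38.304000, r_a2 = 100.800000
no profile shift: α' = α, a' = a
action lengths: √(r_a1²−r_b1²) = 20.383844, √(r_a2²−r_b2²) = 42.144872
base pitch p_b = π·m·cos α = 11.986045
CR = (20.383844 + 42.144872 − 131.040000·sin 18.87100°)/11.986045 = 1.680732
contact ratio ≈ 1.6807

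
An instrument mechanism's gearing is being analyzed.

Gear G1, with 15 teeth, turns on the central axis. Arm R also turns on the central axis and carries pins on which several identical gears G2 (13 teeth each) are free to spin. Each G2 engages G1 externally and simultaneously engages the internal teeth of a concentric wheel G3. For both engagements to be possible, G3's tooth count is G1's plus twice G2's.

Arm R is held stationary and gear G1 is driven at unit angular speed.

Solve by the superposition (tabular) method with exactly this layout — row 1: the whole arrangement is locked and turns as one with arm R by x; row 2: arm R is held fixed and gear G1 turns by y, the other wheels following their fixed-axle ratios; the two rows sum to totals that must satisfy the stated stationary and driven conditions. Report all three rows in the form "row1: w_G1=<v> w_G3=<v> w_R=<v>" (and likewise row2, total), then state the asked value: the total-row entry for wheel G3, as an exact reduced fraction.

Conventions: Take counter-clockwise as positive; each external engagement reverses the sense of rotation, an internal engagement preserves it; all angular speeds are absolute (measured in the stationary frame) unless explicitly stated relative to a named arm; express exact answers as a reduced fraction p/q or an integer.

row1: w_G1=0 w_G3=0 w_R=0
row2: w_G1=1 w_G3=-15/41 w_R=0
total: w_G1=1 w_G3=-15/41 w_R=0
asked value: -15/41

recognized (axles ride arm R): planetary set, 15/13/41 teeth
superposition row 1 [locked train]: every member turns x
row 2 — arm fixed, fixed-axis ratios: sun y, ring −(15/41)·y, arm 0
boundary: total ω_arm = x = 0 and total ω_sun = x + y = 1  ⇒  y = 1, x = 0
row 2 ring = −(15/41)·1 = -15/41
totals (row 1 + row 2): sun 0 + 1 = 1, ring 0 + (-15/41) = -15/41, arm 0 + 0 = 0
asked cell (total, ring) = -15/41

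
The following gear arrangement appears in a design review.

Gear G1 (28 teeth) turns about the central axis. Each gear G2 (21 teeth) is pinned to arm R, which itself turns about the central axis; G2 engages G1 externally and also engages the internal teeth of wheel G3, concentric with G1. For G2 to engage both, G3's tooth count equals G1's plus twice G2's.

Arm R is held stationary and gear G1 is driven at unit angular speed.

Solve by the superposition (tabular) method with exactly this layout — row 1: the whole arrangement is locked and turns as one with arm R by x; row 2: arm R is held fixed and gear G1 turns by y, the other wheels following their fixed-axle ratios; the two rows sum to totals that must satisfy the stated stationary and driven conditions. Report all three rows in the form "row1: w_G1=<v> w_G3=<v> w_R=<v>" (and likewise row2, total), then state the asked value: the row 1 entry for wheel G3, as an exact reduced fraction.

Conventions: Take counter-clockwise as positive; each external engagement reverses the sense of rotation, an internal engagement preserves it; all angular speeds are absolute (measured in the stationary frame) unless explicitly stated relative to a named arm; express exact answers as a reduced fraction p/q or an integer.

class = planetary set [G3 = 28+2·21 = 70; Willis about the carrier]
row 1 — lock + rotate with arm: ω_sun = ω_ring = ω_arm = x
row 2 (arm held, sun turns y): ω_ring = −(28/70)·y, ω_arm = 0
boundary: total ω_arm = x = 0 and total ω_sun = x + y = 1  ⇒  y = 1, x = 0
row 2 ring = −(28/70)·1 = -2/5
totals (row 1 + row 2): sun 0 + 1 = 1, ring 0 + (-2/5) = -2/5, arm 0 + 0 = 0
asked cell (row1, ring) = 0

row1: w_G1=0 w_G3=0 w_R=0
row2: w_G1=1 w_G3=-2/5 w_R=0
total: w_G1=1 w_G3=-2/5 w_R=0
asked value: 0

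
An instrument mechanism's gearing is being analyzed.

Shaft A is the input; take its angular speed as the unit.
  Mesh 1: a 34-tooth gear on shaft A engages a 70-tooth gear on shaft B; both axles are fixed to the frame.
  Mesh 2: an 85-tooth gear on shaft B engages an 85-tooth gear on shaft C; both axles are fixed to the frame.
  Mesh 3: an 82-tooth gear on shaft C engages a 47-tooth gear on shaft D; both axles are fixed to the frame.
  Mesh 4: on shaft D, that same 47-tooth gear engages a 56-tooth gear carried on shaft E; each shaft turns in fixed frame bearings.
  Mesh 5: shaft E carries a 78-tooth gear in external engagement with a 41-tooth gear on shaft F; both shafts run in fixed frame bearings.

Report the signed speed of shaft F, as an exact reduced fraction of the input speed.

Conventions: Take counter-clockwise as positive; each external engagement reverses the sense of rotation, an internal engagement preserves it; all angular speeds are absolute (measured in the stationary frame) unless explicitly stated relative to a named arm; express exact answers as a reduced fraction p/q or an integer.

-663/490

5-mesh fixed-axis compound train (all bearings frame-fixed)
mesh 1 [34T→70T]: |ω|/ω_in = 1×34/70 = 17/35, sense flips to −
mesh 2 [85T→85T]: |ω|/ω_in = (17/35)×85/85 = 17/35, sense flips to +
mesh 3 [82T→47T]: |ω|/ω_in = (17/35)×82/47 = 1394/1645, sense flips to −
mesh 4 [47T→56T]: |ω|/ω_in = (1394/1645)×47/56 = 697/980, sense flips to +
mesh 5 [78T→41T]: |ω|/ω_in = (697/980)×78/41 = 663/490, sense flips to −
signed output speed (× input speed) = -663/490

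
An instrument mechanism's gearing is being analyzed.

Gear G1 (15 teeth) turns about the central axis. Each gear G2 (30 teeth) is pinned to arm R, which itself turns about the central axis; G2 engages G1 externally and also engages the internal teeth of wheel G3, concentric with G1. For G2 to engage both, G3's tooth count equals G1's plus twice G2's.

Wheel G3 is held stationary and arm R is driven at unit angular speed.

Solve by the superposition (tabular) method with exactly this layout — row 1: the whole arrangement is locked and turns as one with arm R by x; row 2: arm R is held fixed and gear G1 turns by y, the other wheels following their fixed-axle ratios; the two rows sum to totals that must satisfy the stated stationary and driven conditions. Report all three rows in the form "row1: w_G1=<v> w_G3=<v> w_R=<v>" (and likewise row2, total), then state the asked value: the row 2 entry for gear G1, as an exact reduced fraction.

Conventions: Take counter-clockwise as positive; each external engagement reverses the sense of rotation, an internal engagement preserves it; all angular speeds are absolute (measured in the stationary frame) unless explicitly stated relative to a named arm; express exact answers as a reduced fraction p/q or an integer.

class = planetary set [G3 = 15+2·30 = 75; Willis about the carrier]
row 1: whole set turns with the arm by x
row 2 — arm fixed, fixed-axis ratios: sun y, ring −(15/75)·y, arm 0
boundary: total ω_ring = x − (15/75)·y = 0 and total ω_arm = x = 1  ⇒  y = 5, x = 1
row 2 ring = −(15/75)·5 = -1
totals (row 1 + row 2): sun 1 + 5 = 6, ring 1 + (-1) = 0, arm 1 + 0 = 1
asked cell (row2, sun) = 5

row1: w_G1=1 w_G3=1 w_R=1
row2: w_G1=5 w_G3=-1 w_R=0
total: w_G1=6 w_G3=0 w_R=1
asked value: 5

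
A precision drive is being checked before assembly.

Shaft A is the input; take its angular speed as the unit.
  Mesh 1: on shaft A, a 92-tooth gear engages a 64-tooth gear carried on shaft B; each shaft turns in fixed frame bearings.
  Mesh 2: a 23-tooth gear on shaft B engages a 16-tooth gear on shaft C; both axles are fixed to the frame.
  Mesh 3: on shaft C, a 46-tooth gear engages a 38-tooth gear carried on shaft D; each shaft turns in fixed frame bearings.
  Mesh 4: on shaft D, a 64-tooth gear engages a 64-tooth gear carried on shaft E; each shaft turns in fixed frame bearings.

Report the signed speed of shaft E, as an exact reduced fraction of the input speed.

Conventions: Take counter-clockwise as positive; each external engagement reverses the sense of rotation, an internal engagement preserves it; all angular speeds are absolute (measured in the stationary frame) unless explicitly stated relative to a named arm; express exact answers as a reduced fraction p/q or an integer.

4-mesh fixed-axis compound train (all bearings frame-fixed)
mesh 1 [92T→64T]: |ω|/ω_in = 1×92/64 = 23/16, sense flips to −
mesh 2 [23T→16T]: |ω|/ω_in = (23/16)×23/16 = 529/256, sense flips to +
mesh 3 [46T→38T]: |ω|/ω_in = (529/256)×46/38 = 12167/4864, sense flips to −
mesh 4 [64T→64T]: |ω|/ω_in = (12167/4864)×64/64 = 12167/4864, sense flips to +
signed output speed (× input speed) = 12167/4864

12167/4864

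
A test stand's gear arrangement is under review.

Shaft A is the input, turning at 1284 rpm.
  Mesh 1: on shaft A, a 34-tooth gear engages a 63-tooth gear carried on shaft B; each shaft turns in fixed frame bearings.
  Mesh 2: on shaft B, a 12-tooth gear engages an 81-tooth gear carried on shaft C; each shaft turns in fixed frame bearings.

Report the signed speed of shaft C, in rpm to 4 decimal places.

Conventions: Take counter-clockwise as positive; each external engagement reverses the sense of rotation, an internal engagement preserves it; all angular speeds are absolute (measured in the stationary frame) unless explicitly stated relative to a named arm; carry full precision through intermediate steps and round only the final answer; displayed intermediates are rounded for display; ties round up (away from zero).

class = fixed-axis compound train [2 meshes; 2 ratios multiply, 2 sense flips]
mesh 1 [34T→63T]: ω = 1284.0000×34/63 = 692.9524 rpm, sense flips to −
mesh 2 [12T→81T]: ω = 692.9524×12/81 = 102.6596 rpm, sense flips to +
signed output speed = +102.6596 rpm

+102.6596 rpm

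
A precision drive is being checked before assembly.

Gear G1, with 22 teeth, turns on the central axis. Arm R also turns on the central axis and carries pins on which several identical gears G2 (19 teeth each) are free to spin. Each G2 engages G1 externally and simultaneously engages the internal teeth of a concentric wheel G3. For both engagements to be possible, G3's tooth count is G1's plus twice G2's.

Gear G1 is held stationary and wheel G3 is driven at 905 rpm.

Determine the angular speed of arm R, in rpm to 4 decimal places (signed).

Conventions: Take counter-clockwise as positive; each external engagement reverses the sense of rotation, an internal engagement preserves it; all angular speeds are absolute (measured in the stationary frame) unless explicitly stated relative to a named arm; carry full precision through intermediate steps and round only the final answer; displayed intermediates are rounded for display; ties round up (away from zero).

topology: planetary set — G1 22T / G2 19T / G3 60T, arm = carrier (Willis)
normalise by the input: solve with ω_ring = 1, then scale by 905 rpm
ring teeth: 22 + 2·19 = 60
22(ω_sun−ω_arm) = −60(ω_ring−ω_arm),  ω_sun = 0, ω_ring = 1
22(0−ω_arm) = −60(1−ω_arm)  ⇒  82·ω_arm = 60  ⇒  ω_arm = 30/41
scale: ω_arm = 30/41 × 905 rpm = +662.1951 rpm

+662.1951 rpm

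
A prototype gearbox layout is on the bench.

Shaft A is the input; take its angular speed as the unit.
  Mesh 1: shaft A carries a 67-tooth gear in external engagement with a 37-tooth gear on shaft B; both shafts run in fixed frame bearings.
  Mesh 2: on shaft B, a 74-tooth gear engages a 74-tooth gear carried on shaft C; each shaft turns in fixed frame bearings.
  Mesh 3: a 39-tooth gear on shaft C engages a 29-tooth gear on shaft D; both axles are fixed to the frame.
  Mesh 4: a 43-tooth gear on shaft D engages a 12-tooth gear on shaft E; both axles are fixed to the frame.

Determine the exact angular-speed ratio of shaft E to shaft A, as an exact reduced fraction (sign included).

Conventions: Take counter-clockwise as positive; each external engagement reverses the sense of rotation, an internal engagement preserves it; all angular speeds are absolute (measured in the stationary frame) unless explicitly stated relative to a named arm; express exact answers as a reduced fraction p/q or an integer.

37453/4292

class = fixed-axis compound train [4 meshes; 4 ratios multiply, 4 sense flips]
mesh 1 [67T→37T]: running ratio 67/37, sense −
mesh 2 [74T→74T]: running ratio 67/37, sense +
mesh 3 [39T→29T]: running ratio 2613/1073, sense −
mesh 4 [43T→12T]: running ratio 37453/4292, sense +
ω_out/ω_in = 37453/4292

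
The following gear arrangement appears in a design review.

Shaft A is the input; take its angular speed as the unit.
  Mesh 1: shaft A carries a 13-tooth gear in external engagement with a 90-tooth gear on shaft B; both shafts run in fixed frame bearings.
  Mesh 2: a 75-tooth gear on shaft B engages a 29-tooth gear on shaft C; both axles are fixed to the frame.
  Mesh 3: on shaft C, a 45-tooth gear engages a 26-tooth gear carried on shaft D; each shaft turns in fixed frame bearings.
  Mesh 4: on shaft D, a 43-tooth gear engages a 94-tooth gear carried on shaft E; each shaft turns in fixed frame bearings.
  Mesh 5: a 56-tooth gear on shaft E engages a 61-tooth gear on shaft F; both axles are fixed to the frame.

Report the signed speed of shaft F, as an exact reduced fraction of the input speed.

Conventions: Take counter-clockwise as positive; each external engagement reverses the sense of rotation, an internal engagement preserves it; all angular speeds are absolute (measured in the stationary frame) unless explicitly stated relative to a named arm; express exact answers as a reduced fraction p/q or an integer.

5-mesh fixed-axis compound train (all bearings frame-fixed)
mesh 1 [13T→90T]: |ω|/ω_in = 1×13/90 = 13/90, sense flips to −
mesh 2 [75T→29T]: |ω|/ω_in = (13/90)×75/29 = 65/174, sense flips to +
mesh 3 [45T→26T]: |ω|/ω_in = (65/174)×45/26 = 75/116, sense flips to −
mesh 4 [43T→94T]: |ω|/ω_in = (75/116)×43/94 = 3225/10904, sense flips to +
mesh 5 [56T→61T]: |ω|/ω_in = (3225/10904)×56/61 = 22575/83143, sense flips to −
signed output speed (× input speed) = -22575/83143

-22575/83143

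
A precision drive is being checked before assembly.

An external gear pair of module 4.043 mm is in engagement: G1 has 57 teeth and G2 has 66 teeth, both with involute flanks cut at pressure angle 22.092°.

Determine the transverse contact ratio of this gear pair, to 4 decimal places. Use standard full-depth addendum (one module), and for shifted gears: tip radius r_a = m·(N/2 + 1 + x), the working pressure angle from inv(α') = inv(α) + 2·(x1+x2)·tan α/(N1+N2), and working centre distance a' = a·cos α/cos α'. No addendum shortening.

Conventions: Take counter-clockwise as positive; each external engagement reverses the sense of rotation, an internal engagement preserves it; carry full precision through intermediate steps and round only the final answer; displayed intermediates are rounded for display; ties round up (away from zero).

1.6786

single-mesh involute tooth geometry (57T engaging 66T at module 4.043)
base radii: r_b1 = 106.765777, r_b2 = 123.623531
tip radii: r_a1 = 119.268500, r_a2 = 137.462000
no profile shift: α' = α, a' = a
action lengths: √(r_a1²−r_b1²) = 53.160550, √(r_a2²−r_b2²) = 60.108436
base pitch p_b = π·m·cos α = 11.768933
CR = (53.160550 + 60.108436 − 248.644500·sin 22.09200°)/11.768933 = 1.678577
contact ratio ≈ 1.6786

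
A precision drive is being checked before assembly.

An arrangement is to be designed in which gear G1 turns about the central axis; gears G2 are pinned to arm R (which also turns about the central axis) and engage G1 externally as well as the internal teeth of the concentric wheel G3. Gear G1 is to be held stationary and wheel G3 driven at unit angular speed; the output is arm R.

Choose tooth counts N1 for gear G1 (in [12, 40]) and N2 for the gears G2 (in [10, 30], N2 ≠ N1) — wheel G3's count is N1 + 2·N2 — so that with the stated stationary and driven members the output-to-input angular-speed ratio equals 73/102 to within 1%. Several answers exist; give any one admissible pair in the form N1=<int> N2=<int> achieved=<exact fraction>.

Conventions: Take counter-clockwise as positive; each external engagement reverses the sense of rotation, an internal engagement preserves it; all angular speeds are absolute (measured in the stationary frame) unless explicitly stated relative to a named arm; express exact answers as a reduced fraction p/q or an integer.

design class (target 73/102): planetary set
Willis with ω_sun = 0: ω_arm/ω_ring = N3/(N1+N3); set equal to 73/102  ⇒  N3/N1 = (73/102)/(1 − 73/102) = 73/29
N3 = N1 + 2·N2  ⇒  N2/N1 = (N3/N1 − 1)/2 = (73/29 − 1)/2 = 22/29
smallest multiple with N1 ≥ 12 and N2 ≥ 10: k = 1  ⇒  N1 = 1·29 = 29, N2 = 1·22 = 22 (N1 ≤ 40, N2 ≤ 30, N2 ≠ N1 ✓), N3 = 29 + 2·22 = 73
check: N3/(N1+N3) with N1 = 29, N3 = 73 gives 73/102; |achieved − target| = 0 ≤ 73/10200 ✓

N1=29 N2=22 achieved=73/102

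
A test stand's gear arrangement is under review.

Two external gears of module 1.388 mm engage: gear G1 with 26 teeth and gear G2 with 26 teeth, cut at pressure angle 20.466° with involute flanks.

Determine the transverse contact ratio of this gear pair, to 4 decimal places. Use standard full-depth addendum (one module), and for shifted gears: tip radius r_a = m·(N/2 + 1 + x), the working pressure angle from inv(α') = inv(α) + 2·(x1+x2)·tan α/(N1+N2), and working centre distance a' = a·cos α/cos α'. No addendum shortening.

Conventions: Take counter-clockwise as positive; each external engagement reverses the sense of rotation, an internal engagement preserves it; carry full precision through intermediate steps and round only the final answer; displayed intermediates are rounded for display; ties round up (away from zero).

1.6025

class = single-mesh tooth geometry [involute pair 26T × 26T, m = 1.388]
base radii: r_b1 = 16.905060, r_b2 = 16.905060
tip radii: r_a1 = 19.432000, r_a2 = 19.432000
no profile shift: α' = α, a' = a
action lengths: √(r_a1²−r_b1²) = 9.582357, √(r_a2²−r_b2²) = 9.582357
base pitch p_b = π·m·cos α = 4.085293
CR = (9.582357 + 9.582357 − 36.088000·sin 20.46600°)/4.085293 = 1.602453
contact ratio ≈ 1.6025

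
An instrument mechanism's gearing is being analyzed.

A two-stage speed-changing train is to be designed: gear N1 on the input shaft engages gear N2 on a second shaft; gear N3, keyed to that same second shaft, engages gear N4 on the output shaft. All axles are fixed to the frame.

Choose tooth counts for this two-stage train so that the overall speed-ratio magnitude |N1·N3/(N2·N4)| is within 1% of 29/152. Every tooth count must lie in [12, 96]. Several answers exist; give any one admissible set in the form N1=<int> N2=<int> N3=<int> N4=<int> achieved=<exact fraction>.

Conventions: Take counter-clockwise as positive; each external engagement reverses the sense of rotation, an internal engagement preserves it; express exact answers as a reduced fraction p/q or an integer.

design class (target 29/152): fixed-axis compound train
target = 29/152 in lowest terms: an exact hit needs N1·N3 = k·29 and N2·N4 = k·152 for one integer k, every count in [12, 96]; additionally prefer no 1:1 stage (N1 ≠ N2, N3 ≠ N4)
k = 1…11: no 1:1-free in-range split of k·29 and k·152 into factor pairs; take k = 12
k = 12: N1·N3 = 348 = 12·29, N2·N4 = 1824 = 19·96
achieved = 12·29/(19·96) = 29/152; |achieved − target| = 0 ≤ 29/15200 ✓

N1=12 N2=19 N3=29 N4=96 achieved=29/152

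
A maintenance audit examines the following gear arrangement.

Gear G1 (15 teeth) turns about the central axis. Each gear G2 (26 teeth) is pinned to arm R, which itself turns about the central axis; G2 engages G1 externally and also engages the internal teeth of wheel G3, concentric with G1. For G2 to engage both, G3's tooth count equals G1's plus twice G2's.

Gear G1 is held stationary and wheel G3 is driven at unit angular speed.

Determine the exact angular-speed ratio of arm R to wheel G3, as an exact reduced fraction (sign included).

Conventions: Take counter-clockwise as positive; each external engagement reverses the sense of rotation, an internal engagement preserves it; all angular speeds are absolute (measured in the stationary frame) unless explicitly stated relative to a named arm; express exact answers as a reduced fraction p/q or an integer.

recognized (axles ride arm R): planetary set, 15/26/67 teeth
ring teeth: 15 + 2·26 = 67
15(ω_sun−ω_arm) = −67(ω_ring−ω_arm),  ω_sun = 0, ω_ring = 1
15(0−ω_arm) = −67(1−ω_arm)  ⇒  82·ω_arm = 67  ⇒  ω_arm = 67/82
ω_out/ω_in = 67/82

67/82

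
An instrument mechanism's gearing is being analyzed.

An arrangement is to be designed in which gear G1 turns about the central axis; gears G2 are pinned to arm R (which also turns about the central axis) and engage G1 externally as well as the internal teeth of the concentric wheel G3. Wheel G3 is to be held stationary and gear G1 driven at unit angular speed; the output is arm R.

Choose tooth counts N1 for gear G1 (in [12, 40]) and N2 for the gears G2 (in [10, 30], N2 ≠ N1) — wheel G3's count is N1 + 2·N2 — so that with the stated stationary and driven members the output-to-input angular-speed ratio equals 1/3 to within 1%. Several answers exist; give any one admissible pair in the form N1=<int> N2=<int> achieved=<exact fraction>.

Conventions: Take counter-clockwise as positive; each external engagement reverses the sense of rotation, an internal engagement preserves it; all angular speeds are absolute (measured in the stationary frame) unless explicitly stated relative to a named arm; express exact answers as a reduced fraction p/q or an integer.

topology: planetary set — design target 1/3, arm = carrier (Willis)
Willis with ω_ring = 0: ω_arm/ω_sun = N1/(N1+N3); set equal to 1/3  ⇒  N3/N1 = 1/(1/3) − 1 = 2
N3 = N1 + 2·N2  ⇒  N2/N1 = (N3/N1 − 1)/2 = (2 − 1)/2 = 1/2
smallest multiple with N1 ≥ 12 and N2 ≥ 10: k = 10  ⇒  N1 = 10·2 = 20, N2 = 10·1 = 10 (N1 ≤ 40, N2 ≤ 30, N2 ≠ N1 ✓), N3 = 20 + 2·10 = 40
check: N1/(N1+N3) with N1 = 20, N3 = 40 gives 1/3; |achieved − target| = 0 ≤ 1/300 ✓

N1=20 N2=10 achieved=1/3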